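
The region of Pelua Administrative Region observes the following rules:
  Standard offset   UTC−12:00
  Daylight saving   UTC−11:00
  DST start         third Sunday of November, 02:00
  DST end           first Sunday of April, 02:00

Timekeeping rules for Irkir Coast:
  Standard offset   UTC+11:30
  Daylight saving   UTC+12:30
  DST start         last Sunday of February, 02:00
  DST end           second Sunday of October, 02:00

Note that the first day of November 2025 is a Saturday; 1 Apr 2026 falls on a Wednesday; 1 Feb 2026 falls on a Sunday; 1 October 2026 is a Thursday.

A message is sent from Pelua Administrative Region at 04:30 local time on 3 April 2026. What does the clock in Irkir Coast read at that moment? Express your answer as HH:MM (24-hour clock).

1 November 2025 is a Saturday, so the first Sunday is November 2 and the third is November 16.
1 April 2026 is a Wednesday, so the first Sunday is April 5.
Daylight saving runs 16 November 2025 – 5 April 2026; 3 April 2026 is inside that window, so Pelua Administrative Region is at UTC−11:00.
04:30 Pelua Administrative Region + 11h = 15:30 UTC.
1 February 2026 is a Sunday, so Sundays fall on 1, 8, 15, 22; the last is February 22.
1 October 2026 is a Thursday, so the first Sunday is October 4 and the second is October 11.
At the standard offset (UTC+11:30), 15:30 UTC + 11h30m = 03:00 Irkir Coast standard time (rolling into the next day, 4 April 2026).
Daylight saving runs 22 February – 11 October; the standard-time date in Irkir Coast, 4 April 2026, is inside that window, so Irkir Coast is at UTC+12:30.
15:30 UTC + 12h30m = 04:00 Irkir Coast (rolling into the next day, 4 April 2026).

04:00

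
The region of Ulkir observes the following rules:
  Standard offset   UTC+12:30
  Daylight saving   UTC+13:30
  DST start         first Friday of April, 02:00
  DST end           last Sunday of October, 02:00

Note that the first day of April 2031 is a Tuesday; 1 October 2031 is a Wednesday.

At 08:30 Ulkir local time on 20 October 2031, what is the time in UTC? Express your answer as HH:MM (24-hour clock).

19:00

1 April 2031 is a Tuesday, so the first Friday is April 4.
1 October 2031 is a Wednesday, so Sundays fall on 5, 12, 19, 26; the last is October 26.
20 October 2031 falls between 4 April and 26 October, so daylight saving is in effect and Ulkir is at UTC+13:30.
08:30 local − 13h30m = 19:00 UTC (rolling into the previous day, 19 October 2031).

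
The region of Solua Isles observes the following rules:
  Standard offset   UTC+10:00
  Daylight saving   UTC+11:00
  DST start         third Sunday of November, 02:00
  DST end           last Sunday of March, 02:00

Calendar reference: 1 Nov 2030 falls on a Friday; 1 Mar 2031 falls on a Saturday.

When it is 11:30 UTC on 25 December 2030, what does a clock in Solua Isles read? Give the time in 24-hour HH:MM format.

1 November 2030 is a Friday, so the first Sunday is November 3 and the third is November 17.
1 March 2031 is a Saturday, so Sundays fall on 2, 9, 16, 23, 30; the last is March 30.
At the standard offset (UTC+10:00), 11:30 UTC + 10h = 21:30 Solua Isles standard time.
The standard-time date in Solua Isles, 25 December 2030, falls between 17 November 2030 and 30 March 2031, so daylight saving is in effect and Solua Isles is at UTC+11:00.
11:30 UTC + 11h = 22:30 local.

22:30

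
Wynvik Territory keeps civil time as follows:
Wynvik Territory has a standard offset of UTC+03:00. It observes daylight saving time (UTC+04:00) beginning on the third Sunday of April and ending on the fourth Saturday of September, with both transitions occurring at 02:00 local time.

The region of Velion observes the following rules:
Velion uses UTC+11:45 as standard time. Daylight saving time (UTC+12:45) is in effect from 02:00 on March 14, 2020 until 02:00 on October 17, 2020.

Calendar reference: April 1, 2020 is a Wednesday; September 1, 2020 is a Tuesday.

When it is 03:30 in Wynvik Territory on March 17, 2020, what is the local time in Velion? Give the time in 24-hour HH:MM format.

13:15

1 April 2020 is a Wednesday, so the first Sunday is April 5 and the third is April 19.
1 September 2020 is a Tuesday, so the first Saturday is September 5 and the fourth is September 26.
March 17, 2020 does not fall between 19 April and 26 September, so daylight saving is not in effect and Wynvik Territory is at UTC+03:00.
03:30 Wynvik Territory − 3h = 00:30 UTC.
At the standard offset (UTC+11:45), 00:30 UTC + 11h45m = 12:15 Velion standard time.
The standard-time date in Velion, March 17, 2020, falls between 14 March and 17 October, so daylight saving is in effect and Velion is at UTC+12:45.
00:30 UTC + 12h45m = 13:15 Velion.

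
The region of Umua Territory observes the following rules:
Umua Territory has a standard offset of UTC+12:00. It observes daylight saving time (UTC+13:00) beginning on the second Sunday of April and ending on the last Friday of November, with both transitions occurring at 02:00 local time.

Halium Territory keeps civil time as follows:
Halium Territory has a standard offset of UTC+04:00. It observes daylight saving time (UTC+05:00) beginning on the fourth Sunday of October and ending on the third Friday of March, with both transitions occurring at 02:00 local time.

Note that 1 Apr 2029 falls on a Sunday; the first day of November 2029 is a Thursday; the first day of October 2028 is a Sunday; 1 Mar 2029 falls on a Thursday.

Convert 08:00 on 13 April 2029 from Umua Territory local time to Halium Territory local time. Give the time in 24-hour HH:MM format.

1 April 2029 is a Sunday, so the first Sunday is April 1 and the second is April 8.
1 November 2029 is a Thursday, so Fridays fall on 2, 9, 16, 23, 30; the last is November 30.
Daylight saving runs 8 April – 30 November; 13 April 2029 is inside that window, so Umua Territory is at UTC+13:00.
08:00 Umua Territory − 13h = 19:00 UTC (rolling into the previous day, 12 April 2029).
1 October 2028 is a Sunday, so the first Sunday is October 1 and the fourth is October 22.
1 March 2029 is a Thursday, so the first Friday is March 2 and the third is March 16.
At the standard offset (UTC+04:00), 19:00 UTC + 4h = 23:00 Halium Territory standard time.
Daylight saving runs 22 October 2028 – 16 March 2029; the standard-time date in Halium Territory, 12 April 2029, is outside that window, so Halium Territory is on standard time at UTC+04:00.
19:00 UTC + 4h = 23:00 Halium Territory.

23:00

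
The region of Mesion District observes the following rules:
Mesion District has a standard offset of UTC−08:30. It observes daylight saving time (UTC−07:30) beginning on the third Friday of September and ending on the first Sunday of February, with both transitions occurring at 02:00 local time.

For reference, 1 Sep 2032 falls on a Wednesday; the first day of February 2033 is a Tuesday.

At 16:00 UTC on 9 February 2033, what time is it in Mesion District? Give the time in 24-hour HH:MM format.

07:30

1 September 2032 is a Wednesday, so the first Friday is September 3 and the third is September 17.
1 February 2033 is a Tuesday, so the first Sunday is February 6.
At the standard offset (UTC−08:30), 16:00 UTC − 8h30m = 07:30 Mesion District standard time.
The standard-time date in Mesion District, 9 February 2033, does not fall between 17 September 2032 and 6 February 2033, so daylight saving is not in effect and Mesion District is at UTC−08:30.
16:00 UTC − 8h30m = 07:30 local.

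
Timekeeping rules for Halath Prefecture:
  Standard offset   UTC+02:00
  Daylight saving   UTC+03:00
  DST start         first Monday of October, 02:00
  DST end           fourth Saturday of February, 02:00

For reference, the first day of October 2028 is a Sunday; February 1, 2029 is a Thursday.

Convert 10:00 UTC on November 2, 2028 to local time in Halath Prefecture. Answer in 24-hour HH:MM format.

1 October 2028 is a Sunday, so the first Monday is October 2.
1 February 2029 is a Thursday, so the first Saturday is February 3 and the fourth is February 24.
At the standard offset (UTC+02:00), 10:00 UTC + 2h = 12:00 Halath Prefecture standard time.
The standard-time date in Halath Prefecture, November 2, 2028, lies within the daylight-saving period (2 October 2028 – 24 February 2029), so Halath Prefecture is on daylight time, UTC+03:00.
10:00 UTC + 3h = 13:00 local.

13:00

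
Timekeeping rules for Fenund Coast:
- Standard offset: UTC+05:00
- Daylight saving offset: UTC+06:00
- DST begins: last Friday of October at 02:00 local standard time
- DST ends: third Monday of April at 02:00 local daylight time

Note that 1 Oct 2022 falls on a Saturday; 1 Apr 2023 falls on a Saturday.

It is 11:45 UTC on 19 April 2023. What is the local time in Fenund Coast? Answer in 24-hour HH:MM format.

1 October 2022 is a Saturday, so Fridays fall on 7, 14, 21, 28; the last is October 28.
1 April 2023 is a Saturday, so the first Monday is April 3 and the third is April 17.
At the standard offset (UTC+05:00), 11:45 UTC + 5h = 16:45 Fenund Coast standard time.
The standard-time date in Fenund Coast, 19 April 2023, is outside the daylight-saving period (28 October 2022 – 17 April 2023), so Fenund Coast is on standard time, UTC+05:00.
11:45 UTC + 5h = 16:45 local.

16:45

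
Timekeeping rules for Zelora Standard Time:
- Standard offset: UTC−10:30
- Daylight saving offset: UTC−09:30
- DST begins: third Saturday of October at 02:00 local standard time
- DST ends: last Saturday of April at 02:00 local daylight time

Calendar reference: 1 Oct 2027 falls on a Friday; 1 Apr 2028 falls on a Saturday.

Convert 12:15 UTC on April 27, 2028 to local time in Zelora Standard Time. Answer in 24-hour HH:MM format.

02:45

1 October 2027 is a Friday, so the first Saturday is October 2 and the third is October 16.
1 April 2028 is a Saturday, so Saturdays fall on 1, 8, 15, 22, 29; the last is April 29.
At the standard offset (UTC−10:30), 12:15 UTC − 10h30m = 01:45 Zelora Standard Time standard time.
Daylight saving runs 16 October 2027 – 29 April 2028; the standard-time date in Zelora Standard Time, April 27, 2028, is inside that window, so Zelora Standard Time is at UTC−09:30.
12:15 UTC − 9h30m = 02:45 local.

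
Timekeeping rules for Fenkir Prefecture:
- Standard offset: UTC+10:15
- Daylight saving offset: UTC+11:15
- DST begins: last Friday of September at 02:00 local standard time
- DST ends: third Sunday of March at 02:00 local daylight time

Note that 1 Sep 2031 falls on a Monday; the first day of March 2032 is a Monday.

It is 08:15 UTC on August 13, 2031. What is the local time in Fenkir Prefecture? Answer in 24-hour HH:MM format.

18:30

1 September 2031 is a Monday, so Fridays fall on 5, 12, 19, 26; the last is September 26.
1 March 2032 is a Monday, so the first Sunday is March 7 and the third is March 21.
At the standard offset (UTC+10:15), 08:15 UTC + 10h15m = 18:30 Fenkir Prefecture standard time.
The standard-time date in Fenkir Prefecture, August 13, 2031, is outside the daylight-saving period (26 September 2031 – 21 March 2032), so Fenkir Prefecture is on standard time, UTC+10:15.
08:15 UTC + 10h15m = 18:30 local.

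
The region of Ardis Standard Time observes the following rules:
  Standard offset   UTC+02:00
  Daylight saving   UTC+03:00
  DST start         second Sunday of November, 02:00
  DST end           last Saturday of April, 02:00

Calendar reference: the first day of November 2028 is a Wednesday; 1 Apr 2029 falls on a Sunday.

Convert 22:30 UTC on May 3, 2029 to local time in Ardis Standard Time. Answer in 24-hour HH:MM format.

00:30

1 November 2028 is a Wednesday, so the first Sunday is November 5 and the second is November 12.
1 April 2029 is a Sunday, so Saturdays fall on 7, 14, 21, 28; the last is April 28.
At the standard offset (UTC+02:00), 22:30 UTC + 2h = 00:30 Ardis Standard Time standard time (rolling into the next day, 4 May 2029).
The standard-time date in Ardis Standard Time, May 4, 2029, does not fall between 12 November 2028 and 28 April 2029, so daylight saving is not in effect and Ardis Standard Time is at UTC+02:00.
22:30 UTC + 2h = 00:30 local (rolling into the next day, 4 May 2029).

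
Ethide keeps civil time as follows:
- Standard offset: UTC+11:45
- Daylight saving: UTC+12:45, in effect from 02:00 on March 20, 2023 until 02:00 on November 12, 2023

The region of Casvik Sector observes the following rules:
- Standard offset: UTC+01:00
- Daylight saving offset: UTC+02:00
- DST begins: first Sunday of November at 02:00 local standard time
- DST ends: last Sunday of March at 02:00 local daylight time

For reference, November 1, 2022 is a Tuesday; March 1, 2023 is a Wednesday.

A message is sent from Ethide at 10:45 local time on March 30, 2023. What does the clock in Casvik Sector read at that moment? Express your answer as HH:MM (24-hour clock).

March 30, 2023 lies within the daylight-saving period (20 March – 12 November), so Ethide is on daylight time, UTC+12:45.
10:45 Ethide − 12h45m = 22:00 UTC (rolling into the previous day, 29 March 2023).
1 November 2022 is a Tuesday, so the first Sunday is November 6.
1 March 2023 is a Wednesday, so Sundays fall on 5, 12, 19, 26; the last is March 26.
At the standard offset (UTC+01:00), 22:00 UTC + 1h = 23:00 Casvik Sector standard time.
The standard-time date in Casvik Sector, March 29, 2023, does not fall between 6 November 2022 and 26 March 2023, so daylight saving is not in effect and Casvik Sector is at UTC+01:00.
22:00 UTC + 1h = 23:00 Casvik Sector.

23:00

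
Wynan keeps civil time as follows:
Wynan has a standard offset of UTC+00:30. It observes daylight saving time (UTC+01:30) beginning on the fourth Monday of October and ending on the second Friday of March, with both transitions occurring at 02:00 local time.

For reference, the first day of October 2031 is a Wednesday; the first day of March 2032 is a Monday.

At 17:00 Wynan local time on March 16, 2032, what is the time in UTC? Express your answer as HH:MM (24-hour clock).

16:30

1 October 2031 is a Wednesday, so the first Monday is October 6 and the fourth is October 27.
1 March 2032 is a Monday, so the first Friday is March 5 and the second is March 12.
March 16, 2032 does not fall between 27 October 2031 and 12 March 2032, so daylight saving is not in effect and Wynan is at UTC+00:30.
17:00 local − 0h30m = 16:30 UTC.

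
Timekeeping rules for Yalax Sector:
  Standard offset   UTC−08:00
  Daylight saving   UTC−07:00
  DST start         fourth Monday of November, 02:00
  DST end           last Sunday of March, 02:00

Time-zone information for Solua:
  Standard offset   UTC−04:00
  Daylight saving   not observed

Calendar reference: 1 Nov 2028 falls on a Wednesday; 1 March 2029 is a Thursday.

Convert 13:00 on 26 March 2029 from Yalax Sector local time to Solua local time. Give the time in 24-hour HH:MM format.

17:00

1 November 2028 is a Wednesday, so the first Monday is November 6 and the fourth is November 27.
1 March 2029 is a Thursday, so Sundays fall on 4, 11, 18, 25; the last is March 25.
Daylight saving runs 27 November 2028 – 25 March 2029; 26 March 2029 is outside that window, so Yalax Sector is on standard time at UTC−08:00.
13:00 Yalax Sector + 8h = 21:00 UTC.
Solua has no daylight saving, so its offset is UTC−04:00 year-round.
21:00 UTC − 4h = 17:00 Solua.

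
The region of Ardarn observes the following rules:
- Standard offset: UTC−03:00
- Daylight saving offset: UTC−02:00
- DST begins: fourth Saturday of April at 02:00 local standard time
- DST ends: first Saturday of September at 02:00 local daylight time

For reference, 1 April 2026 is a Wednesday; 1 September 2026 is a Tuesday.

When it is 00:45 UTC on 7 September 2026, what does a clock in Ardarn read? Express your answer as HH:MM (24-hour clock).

21:45

1 April 2026 is a Wednesday, so the first Saturday is April 4 and the fourth is April 25.
1 September 2026 is a Tuesday, so the first Saturday is September 5.
At the standard offset (UTC−03:00), 00:45 UTC − 3h = 21:45 Ardarn standard time (rolling into the previous day, 6 September 2026).
The standard-time date in Ardarn, 6 September 2026, does not fall between 25 April and 5 September, so daylight saving is not in effect and Ardarn is at UTC−03:00.
00:45 UTC − 3h = 21:45 local (rolling into the previous day, 6 September 2026).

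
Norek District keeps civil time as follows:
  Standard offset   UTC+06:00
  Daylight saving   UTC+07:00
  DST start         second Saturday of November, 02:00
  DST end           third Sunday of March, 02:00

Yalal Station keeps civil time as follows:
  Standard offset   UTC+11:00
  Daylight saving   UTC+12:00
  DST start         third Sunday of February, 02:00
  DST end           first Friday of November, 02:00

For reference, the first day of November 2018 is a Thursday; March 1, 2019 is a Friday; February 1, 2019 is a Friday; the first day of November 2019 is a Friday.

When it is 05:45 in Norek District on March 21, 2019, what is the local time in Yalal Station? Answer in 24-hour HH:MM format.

11:45

1 November 2018 is a Thursday, so the first Saturday is November 3 and the second is November 10.
1 March 2019 is a Friday, so the first Sunday is March 3 and the third is March 17.
Daylight saving runs 10 November 2018 – 17 March 2019; March 21, 2019 is outside that window, so Norek District is on standard time at UTC+06:00.
05:45 Norek District − 6h = 23:45 UTC (rolling into the previous day, 20 March 2019).
1 February 2019 is a Friday, so the first Sunday is February 3 and the third is February 17.
1 November 2019 is a Friday, so the first Friday is November 1.
At the standard offset (UTC+11:00), 23:45 UTC + 11h = 10:45 Yalal Station standard time (rolling into the next day, 21 March 2019).
The standard-time date in Yalal Station, March 21, 2019, falls between 17 February and 1 November, so daylight saving is in effect and Yalal Station is at UTC+12:00.
23:45 UTC + 12h = 11:45 Yalal Station (rolling into the next day, 21 March 2019).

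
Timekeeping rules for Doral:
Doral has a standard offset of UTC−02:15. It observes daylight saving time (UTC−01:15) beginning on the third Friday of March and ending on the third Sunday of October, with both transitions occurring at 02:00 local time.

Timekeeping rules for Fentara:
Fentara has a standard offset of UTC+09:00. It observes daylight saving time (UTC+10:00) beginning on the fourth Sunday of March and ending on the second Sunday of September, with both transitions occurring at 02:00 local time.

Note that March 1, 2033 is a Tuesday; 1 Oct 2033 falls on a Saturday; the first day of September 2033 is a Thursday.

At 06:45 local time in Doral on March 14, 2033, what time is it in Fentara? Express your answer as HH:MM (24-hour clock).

18:00

1 March 2033 is a Tuesday, so the first Friday is March 4 and the third is March 18.
1 October 2033 is a Saturday, so the first Sunday is October 2 and the third is October 16.
Daylight saving runs 18 March – 16 October; March 14, 2033 is outside that window, so Doral is on standard time at UTC−02:15.
06:45 Doral + 2h15m = 09:00 UTC.
1 March 2033 is a Tuesday, so the first Sunday is March 6 and the fourth is March 27.
1 September 2033 is a Thursday, so the first Sunday is September 4 and the second is September 11.
At the standard offset (UTC+09:00), 09:00 UTC + 9h = 18:00 Fentara standard time.
The standard-time date in Fentara, March 14, 2033, is outside the daylight-saving period (27 March – 11 September), so Fentara is on standard time, UTC+09:00.
09:00 UTC + 9h = 18:00 Fentara.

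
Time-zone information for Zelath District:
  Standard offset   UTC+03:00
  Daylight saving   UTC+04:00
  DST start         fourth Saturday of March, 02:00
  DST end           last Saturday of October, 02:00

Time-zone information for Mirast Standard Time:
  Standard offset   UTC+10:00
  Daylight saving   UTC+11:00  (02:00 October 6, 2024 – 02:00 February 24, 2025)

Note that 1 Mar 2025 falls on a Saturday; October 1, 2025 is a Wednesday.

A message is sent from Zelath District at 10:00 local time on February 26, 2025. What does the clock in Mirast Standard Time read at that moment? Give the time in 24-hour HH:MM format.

17:00

1 March 2025 is a Saturday, so the first Saturday is March 1 and the fourth is March 22.
1 October 2025 is a Wednesday, so Saturdays fall on 4, 11, 18, 25; the last is October 25.
February 26, 2025 does not fall between 22 March and 25 October, so daylight saving is not in effect and Zelath District is at UTC+03:00.
10:00 Zelath District − 3h = 07:00 UTC.
At the standard offset (UTC+10:00), 07:00 UTC + 10h = 17:00 Mirast Standard Time standard time.
Daylight saving runs 6 October 2024 – 24 February 2025; the standard-time date in Mirast Standard Time, February 26, 2025, is outside that window, so Mirast Standard Time is on standard time at UTC+10:00.
07:00 UTC + 10h = 17:00 Mirast Standard Time.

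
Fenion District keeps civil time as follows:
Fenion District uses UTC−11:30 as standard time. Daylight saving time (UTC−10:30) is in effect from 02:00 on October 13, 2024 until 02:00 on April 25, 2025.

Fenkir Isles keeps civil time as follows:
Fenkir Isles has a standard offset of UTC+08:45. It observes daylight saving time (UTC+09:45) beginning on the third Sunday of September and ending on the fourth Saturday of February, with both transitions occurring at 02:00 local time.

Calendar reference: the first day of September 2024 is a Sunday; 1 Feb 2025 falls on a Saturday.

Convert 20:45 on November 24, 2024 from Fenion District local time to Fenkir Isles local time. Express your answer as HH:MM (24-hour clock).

17:00

November 24, 2024 falls between 13 October 2024 and 25 April 2025, so daylight saving is in effect and Fenion District is at UTC−10:30.
20:45 Fenion District + 10h30m = 07:15 UTC (rolling into the next day, 25 November 2024).
1 September 2024 is a Sunday, so the first Sunday is September 1 and the third is September 15.
1 February 2025 is a Saturday, so the first Saturday is February 1 and the fourth is February 22.
At the standard offset (UTC+08:45), 07:15 UTC + 8h45m = 16:00 Fenkir Isles standard time.
The standard-time date in Fenkir Isles, November 25, 2024, lies within the daylight-saving period (15 September 2024 – 22 February 2025), so Fenkir Isles is on daylight time, UTC+09:45.
07:15 UTC + 9h45m = 17:00 Fenkir Isles.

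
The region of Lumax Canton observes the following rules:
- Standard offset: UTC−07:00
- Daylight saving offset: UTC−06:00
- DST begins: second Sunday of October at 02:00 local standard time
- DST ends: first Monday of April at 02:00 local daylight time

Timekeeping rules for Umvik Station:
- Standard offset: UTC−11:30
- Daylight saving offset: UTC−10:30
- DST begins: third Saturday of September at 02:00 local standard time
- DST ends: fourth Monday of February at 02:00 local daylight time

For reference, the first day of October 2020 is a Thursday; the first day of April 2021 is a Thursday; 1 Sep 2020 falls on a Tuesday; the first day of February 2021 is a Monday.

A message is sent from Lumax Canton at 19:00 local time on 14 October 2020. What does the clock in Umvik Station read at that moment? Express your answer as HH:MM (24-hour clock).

1 October 2020 is a Thursday, so the first Sunday is October 4 and the second is October 11.
1 April 2021 is a Thursday, so the first Monday is April 5.
14 October 2020 falls between 11 October 2020 and 5 April 2021, so daylight saving is in effect and Lumax Canton is at UTC−06:00.
19:00 Lumax Canton + 6h = 01:00 UTC (rolling into the next day, 15 October 2020).
1 September 2020 is a Tuesday, so the first Saturday is September 5 and the third is September 19.
1 February 2021 is a Monday, so the first Monday is February 1 and the fourth is February 22.
At the standard offset (UTC−11:30), 01:00 UTC − 11h30m = 13:30 Umvik Station standard time (rolling into the previous day, 14 October 2020).
The standard-time date in Umvik Station, 14 October 2020, falls between 19 September 2020 and 22 February 2021, so daylight saving is in effect and Umvik Station is at UTC−10:30.
01:00 UTC − 10h30m = 14:30 Umvik Station (rolling into the previous day, 14 October 2020).

14:30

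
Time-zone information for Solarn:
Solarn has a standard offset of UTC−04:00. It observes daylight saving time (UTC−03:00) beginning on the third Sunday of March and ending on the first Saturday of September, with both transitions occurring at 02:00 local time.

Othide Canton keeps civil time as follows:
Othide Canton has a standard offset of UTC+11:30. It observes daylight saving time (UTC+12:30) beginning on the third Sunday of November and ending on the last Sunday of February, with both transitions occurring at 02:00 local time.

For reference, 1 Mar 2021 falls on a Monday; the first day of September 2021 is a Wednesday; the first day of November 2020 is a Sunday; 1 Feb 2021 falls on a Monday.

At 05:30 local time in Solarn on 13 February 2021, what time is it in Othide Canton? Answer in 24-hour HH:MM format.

22:00

1 March 2021 is a Monday, so the first Sunday is March 7 and the third is March 21.
1 September 2021 is a Wednesday, so the first Saturday is September 4.
Daylight saving runs 21 March – 4 September; 13 February 2021 is outside that window, so Solarn is on standard time at UTC−04:00.
05:30 Solarn + 4h = 09:30 UTC.
1 November 2020 is a Sunday, so the first Sunday is November 1 and the third is November 15.
1 February 2021 is a Monday, so Sundays fall on 7, 14, 21, 28; the last is February 28.
At the standard offset (UTC+11:30), 09:30 UTC + 11h30m = 21:00 Othide Canton standard time.
The standard-time date in Othide Canton, 13 February 2021, falls between 15 November 2020 and 28 February 2021, so daylight saving is in effect and Othide Canton is at UTC+12:30.
09:30 UTC + 12h30m = 22:00 Othide Canton.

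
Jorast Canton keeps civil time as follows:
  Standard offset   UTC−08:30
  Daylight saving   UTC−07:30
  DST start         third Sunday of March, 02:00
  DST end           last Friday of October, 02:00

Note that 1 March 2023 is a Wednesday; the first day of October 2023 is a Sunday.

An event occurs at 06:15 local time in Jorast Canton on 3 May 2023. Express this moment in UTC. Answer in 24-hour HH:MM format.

1 March 2023 is a Wednesday, so the first Sunday is March 5 and the third is March 19.
1 October 2023 is a Sunday, so Fridays fall on 6, 13, 20, 27; the last is October 27.
3 May 2023 lies within the daylight-saving period (19 March – 27 October), so Jorast Canton is on daylight time, UTC−07:30.
06:15 local + 7h30m = 13:45 UTC.

13:45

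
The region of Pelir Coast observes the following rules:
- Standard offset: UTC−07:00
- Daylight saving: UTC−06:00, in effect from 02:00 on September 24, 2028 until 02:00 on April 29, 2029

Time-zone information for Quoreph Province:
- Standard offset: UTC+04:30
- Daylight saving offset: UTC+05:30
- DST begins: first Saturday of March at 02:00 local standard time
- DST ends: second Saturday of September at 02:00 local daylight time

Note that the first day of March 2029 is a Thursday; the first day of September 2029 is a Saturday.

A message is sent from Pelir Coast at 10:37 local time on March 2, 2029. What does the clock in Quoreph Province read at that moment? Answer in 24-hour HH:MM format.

March 2, 2029 falls between 24 September 2028 and 29 April 2029, so daylight saving is in effect and Pelir Coast is at UTC−06:00.
10:37 Pelir Coast + 6h = 16:37 UTC.
1 March 2029 is a Thursday, so the first Saturday is March 3.
1 September 2029 is a Saturday, so the first Saturday is September 1 and the second is September 8.
At the standard offset (UTC+04:30), 16:37 UTC + 4h30m = 21:07 Quoreph Province standard time.
The standard-time date in Quoreph Province, March 2, 2029, is outside the daylight-saving period (3 March – 8 September), so Quoreph Province is on standard time, UTC+04:30.
16:37 UTC + 4h30m = 21:07 Quoreph Province.

21:07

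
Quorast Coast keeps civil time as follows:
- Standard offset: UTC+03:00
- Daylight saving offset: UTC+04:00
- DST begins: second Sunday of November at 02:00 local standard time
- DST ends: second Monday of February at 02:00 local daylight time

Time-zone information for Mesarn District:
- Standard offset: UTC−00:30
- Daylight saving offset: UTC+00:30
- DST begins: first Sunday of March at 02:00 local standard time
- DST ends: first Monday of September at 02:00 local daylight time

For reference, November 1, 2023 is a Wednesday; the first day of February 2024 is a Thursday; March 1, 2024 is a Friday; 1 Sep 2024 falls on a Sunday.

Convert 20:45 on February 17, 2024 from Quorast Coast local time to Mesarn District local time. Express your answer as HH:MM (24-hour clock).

1 November 2023 is a Wednesday, so the first Sunday is November 5 and the second is November 12.
1 February 2024 is a Thursday, so the first Monday is February 5 and the second is February 12.
Daylight saving runs 12 November 2023 – 12 February 2024; February 17, 2024 is outside that window, so Quorast Coast is on standard time at UTC+03:00.
20:45 Quorast Coast − 3h = 17:45 UTC.
1 March 2024 is a Friday, so the first Sunday is March 3.
1 September 2024 is a Sunday, so the first Monday is September 2.
At the standard offset (UTC−00:30), 17:45 UTC − 0h30m = 17:15 Mesarn District standard time.
Daylight saving runs 3 March – 2 September; the standard-time date in Mesarn District, February 17, 2024, is outside that window, so Mesarn District is on standard time at UTC−00:30.
17:45 UTC − 0h30m = 17:15 Mesarn District.

17:15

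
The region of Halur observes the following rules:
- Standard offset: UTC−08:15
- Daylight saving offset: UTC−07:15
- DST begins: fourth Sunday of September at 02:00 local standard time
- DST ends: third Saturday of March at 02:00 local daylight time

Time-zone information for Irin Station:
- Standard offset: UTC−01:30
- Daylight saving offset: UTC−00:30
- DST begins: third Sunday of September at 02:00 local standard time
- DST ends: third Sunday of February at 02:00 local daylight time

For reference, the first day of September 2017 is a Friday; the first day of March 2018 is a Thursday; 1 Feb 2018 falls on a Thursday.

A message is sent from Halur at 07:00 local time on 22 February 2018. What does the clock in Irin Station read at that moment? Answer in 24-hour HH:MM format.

12:45

1 September 2017 is a Friday, so the first Sunday is September 3 and the fourth is September 24.
1 March 2018 is a Thursday, so the first Saturday is March 3 and the third is March 17.
22 February 2018 lies within the daylight-saving period (24 September 2017 – 17 March 2018), so Halur is on daylight time, UTC−07:15.
07:00 Halur + 7h15m = 14:15 UTC.
1 September 2017 is a Friday, so the first Sunday is September 3 and the third is September 17.
1 February 2018 is a Thursday, so the first Sunday is February 4 and the third is February 18.
At the standard offset (UTC−01:30), 14:15 UTC − 1h30m = 12:45 Irin Station standard time.
The standard-time date in Irin Station, 22 February 2018, does not fall between 17 September 2017 and 18 February 2018, so daylight saving is not in effect and Irin Station is at UTC−01:30.
14:15 UTC − 1h30m = 12:45 Irin Station.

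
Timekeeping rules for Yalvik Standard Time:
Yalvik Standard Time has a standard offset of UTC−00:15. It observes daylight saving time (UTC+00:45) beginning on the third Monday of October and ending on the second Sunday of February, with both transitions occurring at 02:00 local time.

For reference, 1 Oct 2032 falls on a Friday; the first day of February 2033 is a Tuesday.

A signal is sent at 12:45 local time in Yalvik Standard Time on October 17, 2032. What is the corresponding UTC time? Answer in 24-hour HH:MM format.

1 October 2032 is a Friday, so the first Monday is October 4 and the third is October 18.
1 February 2033 is a Tuesday, so the first Sunday is February 6 and the second is February 13.
October 17, 2032 does not fall between 18 October 2032 and 13 February 2033, so daylight saving is not in effect and Yalvik Standard Time is at UTC−00:15.
12:45 local + 0h15m = 13:00 UTC.

13:00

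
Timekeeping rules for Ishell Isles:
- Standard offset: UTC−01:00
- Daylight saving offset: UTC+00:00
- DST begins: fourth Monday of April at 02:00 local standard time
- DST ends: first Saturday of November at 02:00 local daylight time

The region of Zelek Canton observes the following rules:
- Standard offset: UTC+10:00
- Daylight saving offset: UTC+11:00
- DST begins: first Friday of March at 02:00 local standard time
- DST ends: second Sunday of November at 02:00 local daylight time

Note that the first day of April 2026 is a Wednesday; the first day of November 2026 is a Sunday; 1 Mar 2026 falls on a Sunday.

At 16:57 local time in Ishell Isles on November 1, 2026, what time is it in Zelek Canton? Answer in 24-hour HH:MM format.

1 April 2026 is a Wednesday, so the first Monday is April 6 and the fourth is April 27.
1 November 2026 is a Sunday, so the first Saturday is November 7.
November 1, 2026 lies within the daylight-saving period (27 April – 7 November), so Ishell Isles is on daylight time, UTC+00:00.
16:57 Ishell Isles − 0h = 16:57 UTC.
1 March 2026 is a Sunday, so the first Friday is March 6.
1 November 2026 is a Sunday, so the first Sunday is November 1 and the second is November 8.
At the standard offset (UTC+10:00), 16:57 UTC + 10h = 02:57 Zelek Canton standard time (rolling into the next day, 2 November 2026).
Daylight saving runs 6 March – 8 November; the standard-time date in Zelek Canton, November 2, 2026, is inside that window, so Zelek Canton is at UTC+11:00.
16:57 UTC + 11h = 03:57 Zelek Canton (rolling into the next day, 2 November 2026).

03:57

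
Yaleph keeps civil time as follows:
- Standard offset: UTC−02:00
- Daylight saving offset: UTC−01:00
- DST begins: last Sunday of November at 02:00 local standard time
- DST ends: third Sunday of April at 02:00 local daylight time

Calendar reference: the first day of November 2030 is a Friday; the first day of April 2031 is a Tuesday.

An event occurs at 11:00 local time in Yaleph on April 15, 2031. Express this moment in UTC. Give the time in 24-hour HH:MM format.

1 November 2030 is a Friday, so Sundays fall on 3, 10, 17, 24; the last is November 24.
1 April 2031 is a Tuesday, so the first Sunday is April 6 and the third is April 20.
April 15, 2031 falls between 24 November 2030 and 20 April 2031, so daylight saving is in effect and Yaleph is at UTC−01:00.
11:00 local + 1h = 12:00 UTC.

12:00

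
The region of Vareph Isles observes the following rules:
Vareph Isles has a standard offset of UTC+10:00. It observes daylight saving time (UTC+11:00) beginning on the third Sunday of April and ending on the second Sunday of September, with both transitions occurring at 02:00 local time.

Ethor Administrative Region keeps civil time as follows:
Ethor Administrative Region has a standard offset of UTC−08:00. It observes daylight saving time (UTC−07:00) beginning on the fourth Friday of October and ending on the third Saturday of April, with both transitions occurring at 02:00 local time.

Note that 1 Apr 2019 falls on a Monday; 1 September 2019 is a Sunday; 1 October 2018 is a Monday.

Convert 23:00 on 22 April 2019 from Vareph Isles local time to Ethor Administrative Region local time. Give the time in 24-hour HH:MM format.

1 April 2019 is a Monday, so the first Sunday is April 7 and the third is April 21.
1 September 2019 is a Sunday, so the first Sunday is September 1 and the second is September 8.
Daylight saving runs 21 April – 8 September; 22 April 2019 is inside that window, so Vareph Isles is at UTC+11:00.
23:00 Vareph Isles − 11h = 12:00 UTC.
1 October 2018 is a Monday, so the first Friday is October 5 and the fourth is October 26.
1 April 2019 is a Monday, so the first Saturday is April 6 and the third is April 20.
At the standard offset (UTC−08:00), 12:00 UTC − 8h = 04:00 Ethor Administrative Region standard time.
The standard-time date in Ethor Administrative Region, 22 April 2019, does not fall between 26 October 2018 and 20 April 2019, so daylight saving is not in effect and Ethor Administrative Region is at UTC−08:00.
12:00 UTC − 8h = 04:00 Ethor Administrative Region.

04:00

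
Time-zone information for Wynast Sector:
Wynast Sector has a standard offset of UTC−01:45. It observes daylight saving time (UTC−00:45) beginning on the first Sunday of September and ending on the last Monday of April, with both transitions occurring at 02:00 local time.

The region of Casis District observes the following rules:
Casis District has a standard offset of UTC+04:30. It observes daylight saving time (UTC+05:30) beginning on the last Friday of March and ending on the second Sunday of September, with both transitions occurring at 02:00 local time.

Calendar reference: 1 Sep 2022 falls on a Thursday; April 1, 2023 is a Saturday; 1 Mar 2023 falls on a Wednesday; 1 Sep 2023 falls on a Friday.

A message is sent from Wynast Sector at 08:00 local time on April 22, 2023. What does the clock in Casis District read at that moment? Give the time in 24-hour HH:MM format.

1 September 2022 is a Thursday, so the first Sunday is September 4.
1 April 2023 is a Saturday, so Mondays fall on 3, 10, 17, 24; the last is April 24.
Daylight saving runs 4 September 2022 – 24 April 2023; April 22, 2023 is inside that window, so Wynast Sector is at UTC−00:45.
08:00 Wynast Sector + 0h45m = 08:45 UTC.
1 March 2023 is a Wednesday, so Fridays fall on 3, 10, 17, 24, 31; the last is March 31.
1 September 2023 is a Friday, so the first Sunday is September 3 and the second is September 10.
At the standard offset (UTC+04:30), 08:45 UTC + 4h30m = 13:15 Casis District standard time.
The standard-time date in Casis District, April 22, 2023, lies within the daylight-saving period (31 March – 10 September), so Casis District is on daylight time, UTC+05:30.
08:45 UTC + 5h30m = 14:15 Casis District.

14:15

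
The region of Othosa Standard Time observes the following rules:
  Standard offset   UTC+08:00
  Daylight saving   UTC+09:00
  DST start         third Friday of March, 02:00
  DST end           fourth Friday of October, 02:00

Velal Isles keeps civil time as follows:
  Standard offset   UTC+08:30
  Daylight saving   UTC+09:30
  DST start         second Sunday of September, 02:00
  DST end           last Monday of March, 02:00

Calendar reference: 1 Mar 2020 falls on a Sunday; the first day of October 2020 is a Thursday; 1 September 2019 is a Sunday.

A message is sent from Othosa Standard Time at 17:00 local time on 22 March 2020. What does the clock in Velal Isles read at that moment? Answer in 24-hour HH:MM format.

1 March 2020 is a Sunday, so the first Friday is March 6 and the third is March 20.
1 October 2020 is a Thursday, so the first Friday is October 2 and the fourth is October 23.
Daylight saving runs 20 March – 23 October; 22 March 2020 is inside that window, so Othosa Standard Time is at UTC+09:00.
17:00 Othosa Standard Time − 9h = 08:00 UTC.
1 September 2019 is a Sunday, so the first Sunday is September 1 and the second is September 8.
1 March 2020 is a Sunday, so Mondays fall on 2, 9, 16, 23, 30; the last is March 30.
At the standard offset (UTC+08:30), 08:00 UTC + 8h30m = 16:30 Velal Isles standard time.
The standard-time date in Velal Isles, 22 March 2020, lies within the daylight-saving period (8 September 2019 – 30 March 2020), so Velal Isles is on daylight time, UTC+09:30.
08:00 UTC + 9h30m = 17:30 Velal Isles.

17:30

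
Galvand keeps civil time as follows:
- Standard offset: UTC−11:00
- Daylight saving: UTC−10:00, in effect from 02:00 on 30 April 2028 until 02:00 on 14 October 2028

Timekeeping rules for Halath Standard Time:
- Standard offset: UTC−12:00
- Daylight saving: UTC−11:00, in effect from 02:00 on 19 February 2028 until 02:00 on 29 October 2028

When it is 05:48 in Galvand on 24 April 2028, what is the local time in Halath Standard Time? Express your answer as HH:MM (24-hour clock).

24 April 2028 is outside the daylight-saving period (30 April – 14 October), so Galvand is on standard time, UTC−11:00.
05:48 Galvand + 11h = 16:48 UTC.
At the standard offset (UTC−12:00), 16:48 UTC − 12h = 04:48 Halath Standard Time standard time.
The standard-time date in Halath Standard Time, 24 April 2028, lies within the daylight-saving period (19 February – 29 October), so Halath Standard Time is on daylight time, UTC−11:00.
16:48 UTC − 11h = 05:48 Halath Standard Time.

05:48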